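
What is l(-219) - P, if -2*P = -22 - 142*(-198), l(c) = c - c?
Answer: 14047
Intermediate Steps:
l(c) = 0
P = -14047 (P = -(-22 - 142*(-198))/2 = -(-22 + 28116)/2 = -1/2*28094 = -14047)
l(-219) - P = 0 - 1*(-14047) = 0 + 14047 = 14047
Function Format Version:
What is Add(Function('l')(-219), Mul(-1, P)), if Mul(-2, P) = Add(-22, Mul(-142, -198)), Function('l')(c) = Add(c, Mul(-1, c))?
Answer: 14047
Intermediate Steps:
Function('l')(c) = 0
P = -14047 (P = Mul(Rational(-1, 2), Add(-22, Mul(-142, -198))) = Mul(Rational(-1, 2), Add(-22, 28116)) = Mul(Rational(-1, 2), 28094) = -14047)
Add(Function('l')(-219), Mul(-1, P)) = Add(0, Mul(-1, -14047)) = Add(0, 14047) = 14047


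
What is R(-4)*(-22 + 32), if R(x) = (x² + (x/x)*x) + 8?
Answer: 200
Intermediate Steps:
R(x) = 8 + x + x² (R(x) = (x² + 1*x) + 8 = (x² + x) + 8 = (x + x²) + 8 = 8 + x + x²)
R(-4)*(-22 + 32) = (8 - 4 + (-4)²)*(-22 + 32) = (8 - 4 + 16)*10 = 20*10 = 200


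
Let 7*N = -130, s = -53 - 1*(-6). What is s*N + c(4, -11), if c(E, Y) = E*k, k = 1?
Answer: 6138/7 ≈ 876.86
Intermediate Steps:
s = -47 (s = -53 + 6 = -47)
c(E, Y) = E (c(E, Y) = E*1 = E)
N = -130/7 (N = (⅐)*(-130) = -130/7 ≈ -18.571)
s*N + c(4, -11) = -47*(-130/7) + 4 = 6110/7 + 4 = 6138/7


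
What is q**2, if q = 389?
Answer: 151321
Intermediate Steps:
q**2 = 389**2 = 151321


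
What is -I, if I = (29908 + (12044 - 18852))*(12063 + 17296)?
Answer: -678192900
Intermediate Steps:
I = 678192900 (I = (29908 - 6808)*29359 = 23100*29359 = 678192900)
-I = -1*678192900 = -678192900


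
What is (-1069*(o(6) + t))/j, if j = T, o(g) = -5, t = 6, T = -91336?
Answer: 1069/91336 ≈ 0.011704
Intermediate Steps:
j = -91336
(-1069*(o(6) + t))/j = -1069*(-5 + 6)/(-91336) = -1069*1*(-1/91336) = -1069*(-1/91336) = 1069/91336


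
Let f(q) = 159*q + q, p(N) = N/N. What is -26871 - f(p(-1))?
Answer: -27031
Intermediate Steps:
p(N) = 1
f(q) = 160*q
-26871 - f(p(-1)) = -26871 - 160 = -27031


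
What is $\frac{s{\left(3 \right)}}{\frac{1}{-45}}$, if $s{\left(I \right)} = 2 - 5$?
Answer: $135$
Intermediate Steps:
$s{\left(I \right)} = -3$
$\frac{s{\left(3 \right)}}{\frac{1}{-45}} = \frac{1}{\frac{1}{-45}} \left(-3\right) = \frac{1}{- \frac{1}{45}} \left(-3\right) = \left(-45\right) \left(-3\right) = 135$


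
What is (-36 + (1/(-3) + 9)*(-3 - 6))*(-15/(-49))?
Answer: -1710/49 ≈ -34.898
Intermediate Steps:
(-36 + (1/(-3) + 9)*(-3 - 6))*(-15/(-49)) = (-36 + (-⅓ + 9)*(-9))*(-15*(-1/49)) = (-36 + (26/3)*(-9))*(15/49) = (-36 - 78)*(15/49) = -114*15/49 = -1710/49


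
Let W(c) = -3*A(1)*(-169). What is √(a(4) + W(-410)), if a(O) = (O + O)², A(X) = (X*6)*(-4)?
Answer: 2*I*√3026 ≈ 110.02*I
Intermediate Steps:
A(X) = -24*X (A(X) = (6*X)*(-4) = -24*X)
a(O) = 4*O² (a(O) = (2*O)² = 4*O²)
W(c) = -12168 (W(c) = -(-72)*(-169) = -3*(-24)*(-169) = 72*(-169) = -12168)
√(a(4) + W(-410)) = √(4*4² - 12168) = √(4*16 - 12168) = √(64 - 12168) = √(-12104) = 2*I*√3026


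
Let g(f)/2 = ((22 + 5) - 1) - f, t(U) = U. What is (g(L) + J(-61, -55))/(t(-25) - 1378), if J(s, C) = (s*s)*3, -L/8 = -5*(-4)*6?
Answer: -13135/1403 ≈ -9.3621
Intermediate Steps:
L = -960 (L = -8*(-5*(-4))*6 = -160*6 = -8*120 = -960)
J(s, C) = 3*s² (J(s, C) = s²*3 = 3*s²)
g(f) = 52 - 2*f (g(f) = 2*(((22 + 5) - 1) - f) = 2*((27 - 1) - f) = 2*(26 - f) = 52 - 2*f)
(g(L) + J(-61, -55))/(t(-25) - 1378) = ((52 - 2*(-960)) + 3*(-61)²)/(-25 - 1378) = ((52 + 1920) + 3*3721)/(-1403) = (1972 + 11163)*(-1/1403) = 13135*(-1/1403) = -13135/1403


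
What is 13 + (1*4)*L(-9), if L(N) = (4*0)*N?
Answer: 13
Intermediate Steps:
L(N) = 0 (L(N) = 0*N = 0)
13 + (1*4)*L(-9) = 13 + (1*4)*0 = 13 + 4*0 = 13 + 0 = 13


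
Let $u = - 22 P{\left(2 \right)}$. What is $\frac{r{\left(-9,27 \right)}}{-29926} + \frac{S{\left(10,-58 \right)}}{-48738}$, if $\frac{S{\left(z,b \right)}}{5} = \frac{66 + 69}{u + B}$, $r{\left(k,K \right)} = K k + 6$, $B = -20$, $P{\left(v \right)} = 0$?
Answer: $\frac{8373939}{972355592} \approx 0.008612$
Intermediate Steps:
$u = 0$ ($u = \left(-22\right) 0 = 0$)
$r{\left(k,K \right)} = 6 + K k$
$S{\left(z,b \right)} = - \frac{135}{4}$ ($S{\left(z,b \right)} = 5 \frac{66 + 69}{0 - 20} = 5 \frac{135}{-20} = 5 \cdot 135 \left(- \frac{1}{20}\right) = 5 \left(- \frac{27}{4}\right) = - \frac{135}{4}$)
$\frac{r{\left(-9,27 \right)}}{-29926} + \frac{S{\left(10,-58 \right)}}{-48738} = \frac{6 + 27 \left(-9\right)}{-29926} - \frac{135}{4 \left(-48738\right)} = \left(6 - 243\right) \left(- \frac{1}{29926}\right) - - \frac{45}{64984} = \left(-237\right) \left(- \frac{1}{29926}\right) + \frac{45}{64984} = \frac{237}{29926} + \frac{45}{64984} = \frac{8373939}{972355592}$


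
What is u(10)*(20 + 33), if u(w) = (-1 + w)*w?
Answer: 4770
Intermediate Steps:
u(w) = w*(-1 + w)
u(10)*(20 + 33) = (10*(-1 + 10))*(20 + 33) = (10*9)*53 = 90*53 = 4770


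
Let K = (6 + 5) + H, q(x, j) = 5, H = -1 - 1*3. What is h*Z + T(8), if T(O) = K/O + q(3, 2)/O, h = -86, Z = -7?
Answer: 1207/2 ≈ 603.50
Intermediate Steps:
H = -4 (H = -1 - 3 = -4)
K = 7 (K = (6 + 5) - 4 = 11 - 4 = 7)
T(O) = 12/O (T(O) = 7/O + 5/O = 12/O)
h*Z + T(8) = -86*(-7) + 12/8 = 602 + 12*(1/8) = 602 + 3/2 = 1207/2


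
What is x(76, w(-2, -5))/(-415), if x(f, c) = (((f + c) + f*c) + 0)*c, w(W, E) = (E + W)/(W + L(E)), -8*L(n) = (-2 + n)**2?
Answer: -518112/1753375 ≈ -0.29549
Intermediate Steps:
L(n) = -(-2 + n)**2/8
w(W, E) = (E + W)/(W - (-2 + E)**2/8)
x(f, c) = c*(c + f + c*f) (x(f, c) = (((c + f) + c*f) + 0)*c = ((c + f + c*f) + 0)*c = (c + f + c*f)*c = c*(c + f + c*f))
x(76, w(-2, -5))/(-415) = ((8*(-5 - 2)/(-(-2 - 5)**2 + 8*(-2)))*(8*(-5 - 2)/(-(-2 - 5)**2 + 8*(-2)) + 76 + (8*(-5 - 2)/(-(-2 - 5)**2 + 8*(-2)))*76))/(-415) = ((8*(-7)/(-1*(-7)**2 - 16))*(8*(-7)/(-1*(-7)**2 - 16) + 76 + (8*(-7)/(-1*(-7)**2 - 16))*76))*(-1/415) = ((8*(-7)/(-1*49 - 16))*(8*(-7)/(-1*49 - 16) + 76 + (8*(-7)/(-1*49 - 16))*76))*(-1/415) = ((8*(-7)/(-49 - 16))*(8*(-7)/(-49 - 16) + 76 + (8*(-7)/(-49 - 16))*76))*(-1/415) = ((8*(-7)/(-65))*(8*(-7)/(-65) + 76 + (8*(-7)/(-65))*76))*(-1/415) = ((8*(-1/65)*(-7))*(8*(-1/65)*(-7) + 76 + (8*(-1/65)*(-7))*76))*(-1/415) = (56*(56/65 + 76 + (56/65)*76)/65)*(-1/415) = (56*(56/65 + 76 + 4256/65)/65)*(-1/415) = ((56/65)*(9252/65))*(-1/415) = (518112/4225)*(-1/415) = -518112/1753375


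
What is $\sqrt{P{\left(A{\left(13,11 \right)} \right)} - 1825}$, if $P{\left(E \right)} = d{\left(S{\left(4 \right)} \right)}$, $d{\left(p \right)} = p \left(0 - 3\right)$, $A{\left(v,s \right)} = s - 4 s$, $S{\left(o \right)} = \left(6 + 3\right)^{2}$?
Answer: $2 i \sqrt{517} \approx 45.475 i$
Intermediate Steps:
$S{\left(o \right)} = 81$ ($S{\left(o \right)} = 9^{2} = 81$)
$A{\left(v,s \right)} = - 3 s$
$d{\left(p \right)} = - 3 p$ ($d{\left(p \right)} = p \left(-3\right) = - 3 p$)
$P{\left(E \right)} = -243$ ($P{\left(E \right)} = \left(-3\right) 81 = -243$)
$\sqrt{P{\left(A{\left(13,11 \right)} \right)} - 1825} = \sqrt{-243 - 1825} = \sqrt{-2068} = 2 i \sqrt{517}$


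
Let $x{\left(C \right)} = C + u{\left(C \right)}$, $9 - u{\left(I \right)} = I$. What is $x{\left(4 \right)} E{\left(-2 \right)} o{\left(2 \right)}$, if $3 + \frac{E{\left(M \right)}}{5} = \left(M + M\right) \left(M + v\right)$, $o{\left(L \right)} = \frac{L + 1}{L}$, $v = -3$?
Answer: $\frac{2295}{2} \approx 1147.5$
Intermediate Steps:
$u{\left(I \right)} = 9 - I$
$o{\left(L \right)} = \frac{1 + L}{L}$
$E{\left(M \right)} = -15 + 10 M \left(-3 + M\right)$ ($E{\left(M \right)} = -15 + 5 \left(M + M\right) \left(M - 3\right) = -15 + 5 \cdot 2 M \left(-3 + M\right) = -15 + 10 M \left(-3 + M\right)$)
$x{\left(C \right)} = 9$ ($x{\left(C \right)} = C - \left(-9 + C\right) = 9$)
$x{\left(4 \right)} E{\left(-2 \right)} o{\left(2 \right)} = 9 \left(-15 - -60 + 10 \left(-2\right)^{2}\right) \frac{1 + 2}{2} = 9 \left(-15 + 60 + 10 \cdot 4\right) \frac{1}{2} \cdot 3 = 9 \left(-15 + 60 + 40\right) \frac{3}{2} = 9 \cdot 85 \cdot \frac{3}{2} = 765 \cdot \frac{3}{2} = \frac{2295}{2}$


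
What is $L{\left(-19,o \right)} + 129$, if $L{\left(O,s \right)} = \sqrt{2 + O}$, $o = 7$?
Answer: $129 + i \sqrt{17} \approx 129.0 + 4.1231 i$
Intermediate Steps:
$L{\left(-19,o \right)} + 129 = \sqrt{2 - 19} + 129 = \sqrt{-17} + 129 = i \sqrt{17} + 129 = 129 + i \sqrt{17}$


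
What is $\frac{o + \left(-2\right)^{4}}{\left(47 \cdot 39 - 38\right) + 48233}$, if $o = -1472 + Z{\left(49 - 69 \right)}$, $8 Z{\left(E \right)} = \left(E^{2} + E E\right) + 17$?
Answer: $- \frac{10831}{400224} \approx -0.027062$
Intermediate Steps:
$Z{\left(E \right)} = \frac{17}{8} + \frac{E^{2}}{4}$ ($Z{\left(E \right)} = \frac{\left(E^{2} + E E\right) + 17}{8} = \frac{\left(E^{2} + E^{2}\right) + 17}{8} = \frac{2 E^{2} + 17}{8} = \frac{17 + 2 E^{2}}{8} = \frac{17}{8} + \frac{E^{2}}{4}$)
$o = - \frac{10959}{8}$ ($o = -1472 + \left(\frac{17}{8} + \frac{\left(49 - 69\right)^{2}}{4}\right) = -1472 + \left(\frac{17}{8} + \frac{\left(-20\right)^{2}}{4}\right) = -1472 + \left(\frac{17}{8} + \frac{1}{4} \cdot 400\right) = -1472 + \left(\frac{17}{8} + 100\right) = -1472 + \frac{817}{8} = - \frac{10959}{8} \approx -1369.9$)
$\frac{o + \left(-2\right)^{4}}{\left(47 \cdot 39 - 38\right) + 48233} = \frac{- \frac{10959}{8} + \left(-2\right)^{4}}{\left(47 \cdot 39 - 38\right) + 48233} = \frac{- \frac{10959}{8} + 16}{\left(1833 - 38\right) + 48233} = - \frac{10831}{8 \left(1795 + 48233\right)} = - \frac{10831}{8 \cdot 50028} = \left(- \frac{10831}{8}\right) \frac{1}{50028} = - \frac{10831}{400224}$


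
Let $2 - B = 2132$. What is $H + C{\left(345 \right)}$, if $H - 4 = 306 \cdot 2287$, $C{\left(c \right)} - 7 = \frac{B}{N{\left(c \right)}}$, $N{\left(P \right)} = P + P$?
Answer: $\frac{16096088}{23} \approx 6.9983 \cdot 10^{5}$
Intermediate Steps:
$N{\left(P \right)} = 2 P$
$B = -2130$ ($B = 2 - 2132 = -2130$)
$C{\left(c \right)} = 7 - \frac{1065}{c}$ ($C{\left(c \right)} = 7 - \frac{2130}{2 c} = 7 - 2130 \frac{1}{2 c} = 7 - \frac{1065}{c}$)
$H = 699826$ ($H = 4 + 306 \cdot 2287 = 4 + 699822 = 699826$)
$H + C{\left(345 \right)} = 699826 + \left(7 - \frac{1065}{345}\right) = 699826 + \left(7 - \frac{71}{23}\right) = 699826 + \frac{90}{23} = \frac{16096088}{23}$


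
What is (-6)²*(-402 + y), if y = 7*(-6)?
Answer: -15984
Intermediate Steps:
y = -42
(-6)²*(-402 + y) = (-6)²*(-402 - 42) = 36*(-444) = -15984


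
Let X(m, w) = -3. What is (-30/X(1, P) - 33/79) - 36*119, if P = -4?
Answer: -337679/79 ≈ -4274.4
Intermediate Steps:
(-30/X(1, P) - 33/79) - 36*119 = (-30/(-3) - 33/79) - 36*119 = (-30*(-⅓) - 33*1/79) - 4284 = (10 - 33/79) - 4284 = 757/79 - 4284 = -337679/79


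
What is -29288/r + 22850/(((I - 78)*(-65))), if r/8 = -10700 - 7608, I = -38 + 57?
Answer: 86475547/14042236 ≈ 6.1582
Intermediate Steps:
I = 19
r = -146464 (r = 8*(-10700 - 7608) = 8*(-18308) = -146464)
-29288/r + 22850/(((I - 78)*(-65))) = -29288/(-146464) + 22850/(((19 - 78)*(-65))) = -29288*(-1/146464) + 22850/((-59*(-65))) = 3661/18308 + 22850/3835 = 3661/18308 + 22850*(1/3835) = 3661/18308 + 4570/767 = 86475547/14042236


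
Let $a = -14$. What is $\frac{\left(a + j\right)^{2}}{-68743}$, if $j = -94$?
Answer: $- \frac{11664}{68743} \approx -0.16968$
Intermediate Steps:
$\frac{\left(a + j\right)^{2}}{-68743} = \frac{\left(-14 - 94\right)^{2}}{-68743} = \left(-108\right)^{2} \left(- \frac{1}{68743}\right) = 11664 \left(- \frac{1}{68743}\right) = - \frac{11664}{68743}$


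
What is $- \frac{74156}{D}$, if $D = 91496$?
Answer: $- \frac{18539}{22874} \approx -0.81048$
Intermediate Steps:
$- \frac{74156}{D} = - \frac{74156}{91496} = \left(-74156\right) \frac{1}{91496} = - \frac{18539}{22874}$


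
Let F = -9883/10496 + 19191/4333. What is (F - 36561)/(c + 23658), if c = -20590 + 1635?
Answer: -1662605255551/213888527104 ≈ -7.7732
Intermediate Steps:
c = -18955
F = 158605697/45479168 (F = -9883*1/10496 + 19191*(1/4333) = -9883/10496 + 19191/4333 = 158605697/45479168 ≈ 3.4874)
(F - 36561)/(c + 23658) = (158605697/45479168 - 36561)/(-18955 + 23658) = -1662605255551/45479168/4703 = -1662605255551/45479168*1/4703 = -1662605255551/213888527104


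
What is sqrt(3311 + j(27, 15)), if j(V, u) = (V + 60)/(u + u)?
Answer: sqrt(331390)/10 ≈ 57.566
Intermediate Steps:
j(V, u) = (60 + V)/(2*u) (j(V, u) = (60 + V)/((2*u)) = (60 + V)*(1/(2*u)) = (60 + V)/(2*u))
sqrt(3311 + j(27, 15)) = sqrt(3311 + (1/2)*(60 + 27)/15) = sqrt(3311 + (1/2)*(1/15)*87) = sqrt(3311 + 29/10) = sqrt(33139/10) = sqrt(331390)/10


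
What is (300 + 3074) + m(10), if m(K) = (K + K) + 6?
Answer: 3400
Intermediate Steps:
m(K) = 6 + 2*K (m(K) = 2*K + 6 = 6 + 2*K)
(300 + 3074) + m(10) = (300 + 3074) + (6 + 2*10) = 3374 + (6 + 20) = 3374 + 26 = 3400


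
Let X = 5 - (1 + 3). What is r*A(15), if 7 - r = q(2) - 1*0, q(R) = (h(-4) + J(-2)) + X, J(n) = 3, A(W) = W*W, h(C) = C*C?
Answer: -2925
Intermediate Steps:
h(C) = C²
A(W) = W²
X = 1 (X = 5 - 1*4 = 5 - 4 = 1)
q(R) = 20 (q(R) = ((-4)² + 3) + 1 = (16 + 3) + 1 = 19 + 1 = 20)
r = -13 (r = 7 - (20 - 1*0) = 7 - (20 + 0) = 7 - 1*20 = 7 - 20 = -13)
r*A(15) = -13*15² = -13*225 = -2925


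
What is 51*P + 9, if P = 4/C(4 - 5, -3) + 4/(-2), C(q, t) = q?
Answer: -297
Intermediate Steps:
P = -6 (P = 4/(4 - 5) + 4/(-2) = 4/(-1) + 4*(-½) = 4*(-1) - 2 = -4 - 2 = -6)
51*P + 9 = 51*(-6) + 9 = -306 + 9 = -297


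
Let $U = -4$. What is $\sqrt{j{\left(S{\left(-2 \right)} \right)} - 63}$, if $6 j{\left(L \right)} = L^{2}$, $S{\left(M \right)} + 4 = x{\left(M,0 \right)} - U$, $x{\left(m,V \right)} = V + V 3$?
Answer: $3 i \sqrt{7} \approx 7.9373 i$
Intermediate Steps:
$x{\left(m,V \right)} = 4 V$ ($x{\left(m,V \right)} = V + 3 V = 4 V$)
$S{\left(M \right)} = 0$ ($S{\left(M \right)} = -4 + \left(4 \cdot 0 - -4\right) = -4 + \left(0 + 4\right) = -4 + 4 = 0$)
$j{\left(L \right)} = \frac{L^{2}}{6}$
$\sqrt{j{\left(S{\left(-2 \right)} \right)} - 63} = \sqrt{\frac{0^{2}}{6} - 63} = \sqrt{\frac{1}{6} \cdot 0 - 63} = \sqrt{0 - 63} = \sqrt{-63} = 3 i \sqrt{7}$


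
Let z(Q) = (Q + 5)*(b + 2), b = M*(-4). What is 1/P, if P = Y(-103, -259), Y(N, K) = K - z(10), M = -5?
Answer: -1/589 ≈ -0.0016978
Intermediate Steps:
b = 20 (b = -5*(-4) = 20)
z(Q) = 110 + 22*Q (z(Q) = (Q + 5)*(20 + 2) = (5 + Q)*22 = 110 + 22*Q)
Y(N, K) = -330 + K (Y(N, K) = K - (110 + 22*10) = K - (110 + 220) = K - 1*330 = K - 330 = -330 + K)
P = -589 (P = -330 - 259 = -589)
1/P = 1/(-589) = -1/589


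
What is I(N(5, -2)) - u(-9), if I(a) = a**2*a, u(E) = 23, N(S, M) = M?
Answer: -31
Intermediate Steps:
I(a) = a**3
I(N(5, -2)) - u(-9) = (-2)**3 - 1*23 = -8 - 23 = -31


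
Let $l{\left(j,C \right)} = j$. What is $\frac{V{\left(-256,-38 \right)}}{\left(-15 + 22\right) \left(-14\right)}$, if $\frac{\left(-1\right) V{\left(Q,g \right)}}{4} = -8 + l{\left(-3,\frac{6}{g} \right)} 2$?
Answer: $- \frac{4}{7} \approx -0.57143$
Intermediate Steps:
$V{\left(Q,g \right)} = 56$ ($V{\left(Q,g \right)} = - 4 \left(-8 - 6\right) = \left(-4\right) \left(-14\right) = 56$)
$\frac{V{\left(-256,-38 \right)}}{\left(-15 + 22\right) \left(-14\right)} = \frac{56}{\left(-15 + 22\right) \left(-14\right)} = \frac{56}{7 \left(-14\right)} = \frac{56}{-98} = 56 \left(- \frac{1}{98}\right) = - \frac{4}{7}$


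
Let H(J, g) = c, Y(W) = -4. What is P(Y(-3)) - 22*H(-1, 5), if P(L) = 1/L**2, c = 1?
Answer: -351/16 ≈ -21.938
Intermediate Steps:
P(L) = L**(-2) (P(L) = 1/L**2 = L**(-2))
H(J, g) = 1
P(Y(-3)) - 22*H(-1, 5) = (-4)**(-2) - 22*1 = 1/16 - 22 = -351/16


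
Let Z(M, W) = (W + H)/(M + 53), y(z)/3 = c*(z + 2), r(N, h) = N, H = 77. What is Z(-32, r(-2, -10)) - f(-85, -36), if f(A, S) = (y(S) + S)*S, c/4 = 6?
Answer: -625943/7 ≈ -89420.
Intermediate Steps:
c = 24 (c = 4*6 = 24)
y(z) = 144 + 72*z (y(z) = 3*(24*(z + 2)) = 3*(24*(2 + z)) = 3*(48 + 24*z) = 144 + 72*z)
Z(M, W) = (77 + W)/(53 + M) (Z(M, W) = (W + 77)/(M + 53) = (77 + W)/(53 + M))
f(A, S) = S*(144 + 73*S) (f(A, S) = ((144 + 72*S) + S)*S = (144 + 73*S)*S = S*(144 + 73*S))
Z(-32, r(-2, -10)) - f(-85, -36) = (77 - 2)/(53 - 32) - (-36)*(144 + 73*(-36)) = 75/21 - (-36)*(144 - 2628) = (1/21)*75 - (-36)*(-2484) = 25/7 - 1*89424 = 25/7 - 89424 = -625943/7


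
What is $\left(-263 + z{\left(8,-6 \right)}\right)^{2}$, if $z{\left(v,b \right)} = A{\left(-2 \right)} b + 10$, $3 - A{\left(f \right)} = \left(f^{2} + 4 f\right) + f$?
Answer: $94249$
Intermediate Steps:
$A{\left(f \right)} = 3 - f^{2} - 5 f$ ($A{\left(f \right)} = 3 - \left(\left(f^{2} + 4 f\right) + f\right) = 3 - \left(f^{2} + 5 f\right) = 3 - f^{2} - 5 f$)
$z{\left(v,b \right)} = 10 + 9 b$ ($z{\left(v,b \right)} = \left(3 - \left(-2\right)^{2} - -10\right) b + 10 = \left(3 - 4 + 10\right) b + 10 = 9 b + 10 = 10 + 9 b$)
$\left(-263 + z{\left(8,-6 \right)}\right)^{2} = \left(-263 + \left(10 + 9 \left(-6\right)\right)\right)^{2} = \left(-263 + \left(10 - 54\right)\right)^{2} = \left(-263 - 44\right)^{2} = \left(-307\right)^{2} = 94249$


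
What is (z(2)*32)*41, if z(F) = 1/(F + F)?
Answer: 328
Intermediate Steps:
z(F) = 1/(2*F)
(z(2)*32)*41 = (((1/2)/2)*32)*41 = (((1/2)*(1/2))*32)*41 = ((1/4)*32)*41 = 8*41 = 328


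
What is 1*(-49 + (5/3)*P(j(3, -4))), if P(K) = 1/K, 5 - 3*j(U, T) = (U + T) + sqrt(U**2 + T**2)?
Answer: -44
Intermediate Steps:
j(U, T) = 5/3 - T/3 - U/3 - sqrt(T**2 + U**2)/3 (j(U, T) = 5/3 - ((U + T) + sqrt(U**2 + T**2))/3 = 5/3 - ((T + U) + sqrt(T**2 + U**2))/3 = 5/3 - (T + U + sqrt(T**2 + U**2))/3 = 5/3 + (-T/3 - U/3 - sqrt(T**2 + U**2)/3) = 5/3 - T/3 - U/3 - sqrt(T**2 + U**2)/3)
1*(-49 + (5/3)*P(j(3, -4))) = 1*(-49 + (5/3)/(5/3 - 1/3*(-4) - 1/3*3 - sqrt((-4)**2 + 3**2)/3)) = 1*(-49 + (5*(1/3))/(5/3 + 4/3 - 1 - sqrt(16 + 9)/3)) = 1*(-49 + 5/(3*(5/3 + 4/3 - 1 - sqrt(25)/3))) = 1*(-49 + 5/(3*(5/3 + 4/3 - 1 - 1/3*5))) = 1*(-49 + 5/(3*(5/3 + 4/3 - 1 - 5/3))) = 1*(-49 + 5/(3*(1/3))) = 1*(-49 + (5/3)*3) = 1*(-49 + 5) = 1*(-44) = -44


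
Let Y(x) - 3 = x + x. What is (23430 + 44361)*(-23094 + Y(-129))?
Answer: -1582852059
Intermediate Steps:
Y(x) = 3 + 2*x (Y(x) = 3 + (x + x) = 3 + 2*x)
(23430 + 44361)*(-23094 + Y(-129)) = (23430 + 44361)*(-23094 + (3 + 2*(-129))) = 67791*(-23094 + (3 - 258)) = 67791*(-23094 - 255) = 67791*(-23349) = -1582852059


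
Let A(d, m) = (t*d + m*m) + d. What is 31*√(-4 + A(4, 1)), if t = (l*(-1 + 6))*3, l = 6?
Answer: 589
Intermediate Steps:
t = 90 (t = (6*(-1 + 6))*3 = (6*5)*3 = 30*3 = 90)
A(d, m) = m² + 91*d (A(d, m) = (90*d + m*m) + d = (90*d + m²) + d = (m² + 90*d) + d = m² + 91*d)
31*√(-4 + A(4, 1)) = 31*√(-4 + (1² + 91*4)) = 31*√(-4 + (1 + 364)) = 31*√(-4 + 365) = 31*√361 = 31*19 = 589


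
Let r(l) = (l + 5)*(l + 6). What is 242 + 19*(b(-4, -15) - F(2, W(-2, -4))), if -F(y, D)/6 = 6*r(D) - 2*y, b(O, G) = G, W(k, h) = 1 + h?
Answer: 3605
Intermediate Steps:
r(l) = (5 + l)*(6 + l)
F(y, D) = -1080 - 396*D - 36*D² + 12*y (F(y, D) = -6*(6*(30 + D² + 11*D) - 2*y) = -6*((180 + 6*D² + 66*D) - 2*y) = -6*(180 - 2*y + 6*D² + 66*D) = -1080 - 396*D - 36*D² + 12*y)
242 + 19*(b(-4, -15) - F(2, W(-2, -4))) = 242 + 19*(-15 - (-1080 - 396*(1 - 4) - 36*(1 - 4)² + 12*2)) = 242 + 19*(-15 - (-1080 - 396*(-3) - 36*(-3)² + 24)) = 242 + 19*(-15 - (-1080 + 1188 - 36*9 + 24)) = 242 + 19*(-15 - (-1080 + 1188 - 324 + 24)) = 242 + 19*(-15 - 1*(-192)) = 242 + 19*(-15 + 192) = 242 + 19*177 = 242 + 3363 = 3605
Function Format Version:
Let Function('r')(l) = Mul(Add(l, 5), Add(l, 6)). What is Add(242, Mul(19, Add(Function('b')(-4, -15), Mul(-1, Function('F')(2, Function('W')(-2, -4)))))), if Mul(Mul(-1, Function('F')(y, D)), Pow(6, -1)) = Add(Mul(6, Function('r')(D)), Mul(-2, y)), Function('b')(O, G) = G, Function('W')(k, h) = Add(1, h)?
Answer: 3605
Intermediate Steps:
Function('r')(l) = Mul(Add(5, l), Add(6, l))
Function('F')(y, D) = Add(-1080, Mul(-396, D), Mul(-36, Pow(D, 2)), Mul(12, y)) (Function('F')(y, D) = Mul(-6, Add(Mul(6, Add(30, Pow(D, 2), Mul(11, D))), Mul(-2, y))) = Mul(-6, Add(Add(180, Mul(6, Pow(D, 2)), Mul(66, D)), Mul(-2, y))) = Mul(-6, Add(180, Mul(-2, y), Mul(6, Pow(D, 2)), Mul(66, D))) = Add(-1080, Mul(-396, D), Mul(-36, Pow(D, 2)), Mul(12, y)))
Add(242, Mul(19, Add(Function('b')(-4, -15), Mul(-1, Function('F')(2, Function('W')(-2, -4)))))) = Add(242, Mul(19, Add(-15, Mul(-1, Add(-1080, Mul(-396, Add(1, -4)), Mul(-36, Pow(Add(1, -4), 2)), Mul(12, 2)))))) = Add(242, Mul(19, Add(-15, Mul(-1, Add(-1080, Mul(-396, -3), Mul(-36, Pow(-3, 2)), 24))))) = Add(242, Mul(19, Add(-15, Mul(-1, Add(-1080, 1188, Mul(-36, 9), 24))))) = Add(242, Mul(19, Add(-15, Mul(-1, Add(-1080, 1188, -324, 24))))) = Add(242, Mul(19, Add(-15, Mul(-1, -192)))) = Add(242, Mul(19, Add(-15, 192))) = Add(242, Mul(19, 177)) = Add(242, 3363) = 3605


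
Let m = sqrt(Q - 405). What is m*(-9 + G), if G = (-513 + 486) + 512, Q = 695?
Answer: 476*sqrt(290) ≈ 8106.0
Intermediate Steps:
G = 485 (G = -27 + 512 = 485)
m = sqrt(290) (m = sqrt(695 - 405) = sqrt(290) ≈ 17.029)
m*(-9 + G) = sqrt(290)*(-9 + 485) = sqrt(290)*476 = 476*sqrt(290)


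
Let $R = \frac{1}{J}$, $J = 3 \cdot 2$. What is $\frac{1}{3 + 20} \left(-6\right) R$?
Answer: $- \frac{1}{23} \approx -0.043478$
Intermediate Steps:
$J = 6$
$R = \frac{1}{6} \approx 0.16667$
$\frac{1}{3 + 20} \left(-6\right) R = \frac{1}{3 + 20} \left(-6\right) \frac{1}{6} = \frac{1}{23} \left(-6\right) \frac{1}{6} = \left(- \frac{6}{23}\right) \frac{1}{6} = - \frac{1}{23}$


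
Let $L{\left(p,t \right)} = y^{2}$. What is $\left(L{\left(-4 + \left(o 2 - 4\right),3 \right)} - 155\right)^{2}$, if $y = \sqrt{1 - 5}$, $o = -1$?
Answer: $25281$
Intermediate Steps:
$y = 2 i$ ($y = \sqrt{-4} = 2 i \approx 2.0 i$)
$L{\left(p,t \right)} = -4$ ($L{\left(p,t \right)} = \left(2 i\right)^{2} = -4$)
$\left(L{\left(-4 + \left(o 2 - 4\right),3 \right)} - 155\right)^{2} = \left(-4 - 155\right)^{2} = \left(-159\right)^{2} = 25281$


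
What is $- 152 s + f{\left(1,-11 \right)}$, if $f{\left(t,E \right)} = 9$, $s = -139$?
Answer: $21137$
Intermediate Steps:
$- 152 s + f{\left(1,-11 \right)} = \left(-152\right) \left(-139\right) + 9 = 21128 + 9 = 21137$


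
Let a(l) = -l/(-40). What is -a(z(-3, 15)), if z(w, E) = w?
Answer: 3/40 ≈ 0.075000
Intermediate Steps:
a(l) = l/40 (a(l) = -l*(-1)/40 = -(-1)*l/40 = l/40)
-a(z(-3, 15)) = -(-3)/40 = -1*(-3/40) = 3/40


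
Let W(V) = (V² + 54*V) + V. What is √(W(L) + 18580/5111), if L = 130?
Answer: √628336782430/5111 ≈ 155.09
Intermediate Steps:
W(V) = V² + 55*V
√(W(L) + 18580/5111) = √(130*(55 + 130) + 18580/5111) = √(130*185 + 18580*(1/5111)) = √(24050 + 18580/5111) = √(122938130/5111) = √628336782430/5111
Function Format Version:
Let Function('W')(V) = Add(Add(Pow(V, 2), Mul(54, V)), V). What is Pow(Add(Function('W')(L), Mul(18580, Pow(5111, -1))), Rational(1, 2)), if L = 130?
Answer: Mul(Rational(1, 5111), Pow(628336782430, Rational(1, 2))) ≈ 155.09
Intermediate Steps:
Function('W')(V) = Add(Pow(V, 2), Mul(55, V))
Pow(Add(Function('W')(L), Mul(18580, Pow(5111, -1))), Rational(1, 2)) = Pow(Add(Mul(130, Add(55, 130)), Mul(18580, Pow(5111, -1))), Rational(1, 2)) = Pow(Add(Mul(130, 185), Mul(18580, Rational(1, 5111))), Rational(1, 2)) = Pow(Add(24050, Rational(18580, 5111)), Rational(1, 2)) = Pow(Rational(122938130, 5111), Rational(1, 2)) = Mul(Rational(1, 5111), Pow(628336782430, Rational(1, 2)))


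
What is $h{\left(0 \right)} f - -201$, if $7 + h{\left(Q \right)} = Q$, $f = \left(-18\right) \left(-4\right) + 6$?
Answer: $-345$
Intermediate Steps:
$f = 78$ ($f = 72 + 6 = 78$)
$h{\left(Q \right)} = -7 + Q$
$h{\left(0 \right)} f - -201 = \left(-7 + 0\right) 78 - -201 = \left(-7\right) 78 + \left(-194 + 395\right) = -546 + 201 = -345$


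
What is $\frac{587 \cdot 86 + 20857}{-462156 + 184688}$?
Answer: $- \frac{71339}{277468} \approx -0.25711$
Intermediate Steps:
$\frac{587 \cdot 86 + 20857}{-462156 + 184688} = \frac{50482 + 20857}{-277468} = 71339 \left(- \frac{1}{277468}\right) = - \frac{71339}{277468}$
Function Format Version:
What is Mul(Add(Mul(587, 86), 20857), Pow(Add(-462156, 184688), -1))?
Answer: Rational(-71339, 277468) ≈ -0.25711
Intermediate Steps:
Mul(Add(Mul(587, 86), 20857), Pow(Add(-462156, 184688), -1)) = Mul(Add(50482, 20857), Pow(-277468, -1)) = Mul(71339, Rational(-1, 277468)) = Rational(-71339, 277468)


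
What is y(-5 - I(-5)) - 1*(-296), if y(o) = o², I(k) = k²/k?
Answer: 296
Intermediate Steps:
I(k) = k
y(-5 - I(-5)) - 1*(-296) = (-5 - 1*(-5))² - 1*(-296) = (-5 + 5)² + 296 = 0² + 296 = 0 + 296 = 296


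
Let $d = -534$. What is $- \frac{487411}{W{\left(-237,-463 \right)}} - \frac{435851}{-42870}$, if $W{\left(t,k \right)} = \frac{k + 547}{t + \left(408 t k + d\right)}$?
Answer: $- \frac{155912013527563901}{600180} \approx -2.5978 \cdot 10^{11}$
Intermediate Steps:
$W{\left(t,k \right)} = \frac{547 + k}{-534 + t + 408 k t}$ ($W{\left(t,k \right)} = \frac{k + 547}{t + \left(408 t k - 534\right)} = \frac{547 + k}{t + \left(408 k t - 534\right)} = \frac{547 + k}{t + \left(-534 + 408 k t\right)} = \frac{547 + k}{-534 + t + 408 k t}$)
$- \frac{487411}{W{\left(-237,-463 \right)}} - \frac{435851}{-42870} = - \frac{487411}{\frac{1}{-534 - 237 + 408 \left(-463\right) \left(-237\right)} \left(547 - 463\right)} - \frac{435851}{-42870} = - \frac{487411}{\frac{1}{-534 - 237 + 44770248} \cdot 84} - - \frac{435851}{42870} = - \frac{487411}{\frac{1}{44769477} \cdot 84} + \frac{435851}{42870} = - \frac{487411}{\frac{28}{14923159}} + \frac{435851}{42870} = \left(-487411\right) \frac{14923159}{28} + \frac{435851}{42870} = - \frac{7273711851349}{28} + \frac{435851}{42870} = - \frac{155912013527563901}{600180}$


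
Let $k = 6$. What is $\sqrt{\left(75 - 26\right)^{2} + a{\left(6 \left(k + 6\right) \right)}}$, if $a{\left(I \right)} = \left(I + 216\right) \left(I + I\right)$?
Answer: $\sqrt{43873} \approx 209.46$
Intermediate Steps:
$a{\left(I \right)} = 2 I \left(216 + I\right)$ ($a{\left(I \right)} = \left(216 + I\right) 2 I = 2 I \left(216 + I\right)$)
$\sqrt{\left(75 - 26\right)^{2} + a{\left(6 \left(k + 6\right) \right)}} = \sqrt{\left(75 - 26\right)^{2} + 2 \cdot 6 \left(6 + 6\right) \left(216 + 6 \left(6 + 6\right)\right)} = \sqrt{49^{2} + 2 \cdot 6 \cdot 12 \left(216 + 6 \cdot 12\right)} = \sqrt{2401 + 2 \cdot 72 \left(216 + 72\right)} = \sqrt{2401 + 2 \cdot 72 \cdot 288} = \sqrt{2401 + 41472} = \sqrt{43873}$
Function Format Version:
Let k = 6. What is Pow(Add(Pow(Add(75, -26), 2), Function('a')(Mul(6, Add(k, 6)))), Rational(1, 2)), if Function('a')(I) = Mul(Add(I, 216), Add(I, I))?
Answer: Pow(43873, Rational(1, 2)) ≈ 209.46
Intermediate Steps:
Function('a')(I) = Mul(2, I, Add(216, I)) (Function('a')(I) = Mul(Add(216, I), Mul(2, I)) = Mul(2, I, Add(216, I)))
Pow(Add(Pow(Add(75, -26), 2), Function('a')(Mul(6, Add(k, 6)))), Rational(1, 2)) = Pow(Add(Pow(Add(75, -26), 2), Mul(2, Mul(6, Add(6, 6)), Add(216, Mul(6, Add(6, 6))))), Rational(1, 2)) = Pow(Add(Pow(49, 2), Mul(2, Mul(6, 12), Add(216, Mul(6, 12)))), Rational(1, 2)) = Pow(Add(2401, Mul(2, 72, Add(216, 72))), Rational(1, 2)) = Pow(Add(2401, Mul(2, 72, 288)), Rational(1, 2)) = Pow(Add(2401, 41472), Rational(1, 2)) = Pow(43873, Rational(1, 2))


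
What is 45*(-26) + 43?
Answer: -1127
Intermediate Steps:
45*(-26) + 43 = -1170 + 43 = -1127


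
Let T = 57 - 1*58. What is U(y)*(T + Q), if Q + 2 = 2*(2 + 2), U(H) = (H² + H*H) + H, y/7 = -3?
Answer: 4305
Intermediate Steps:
y = -21 (y = 7*(-3) = -21)
U(H) = H + 2*H² (U(H) = (H² + H²) + H = 2*H² + H = H + 2*H²)
T = -1 (T = 57 - 58 = -1)
Q = 6 (Q = -2 + 2*(2 + 2) = -2 + 2*4 = -2 + 8 = 6)
U(y)*(T + Q) = (-21*(1 + 2*(-21)))*(-1 + 6) = -21*(1 - 42)*5 = -21*(-41)*5 = 861*5 = 4305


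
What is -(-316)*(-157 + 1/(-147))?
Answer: -7293280/147 ≈ -49614.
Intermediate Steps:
-(-316)*(-157 + 1/(-147)) = -(-316)*(-157 - 1/147) = -(-316)*(-23080)/147 = -4*1823320/147 = -7293280/147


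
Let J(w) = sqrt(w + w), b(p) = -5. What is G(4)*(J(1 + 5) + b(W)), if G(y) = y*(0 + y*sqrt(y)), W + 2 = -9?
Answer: -160 + 64*sqrt(3) ≈ -49.149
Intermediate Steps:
W = -11 (W = -2 - 9 = -11)
G(y) = y**(5/2) (G(y) = y*(0 + y**(3/2)) = y*y**(3/2) = y**(5/2))
J(w) = sqrt(2)*sqrt(w) (J(w) = sqrt(2*w) = sqrt(2)*sqrt(w))
G(4)*(J(1 + 5) + b(W)) = 4**(5/2)*(sqrt(2)*sqrt(1 + 5) - 5) = 32*(sqrt(2)*sqrt(6) - 5) = 32*(2*sqrt(3) - 5) = 32*(-5 + 2*sqrt(3)) = -160 + 64*sqrt(3)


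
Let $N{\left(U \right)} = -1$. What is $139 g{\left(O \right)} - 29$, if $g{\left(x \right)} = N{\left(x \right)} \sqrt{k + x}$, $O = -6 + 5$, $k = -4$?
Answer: $-29 - 139 i \sqrt{5} \approx -29.0 - 310.81 i$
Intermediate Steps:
$O = -1$
$g{\left(x \right)} = - \sqrt{-4 + x}$
$139 g{\left(O \right)} - 29 = 139 \left(- \sqrt{-4 - 1}\right) - 29 = 139 \left(- \sqrt{-5}\right) - 29 = 139 \left(- i \sqrt{5}\right) - 29 = - 139 i \sqrt{5} - 29 = -29 - 139 i \sqrt{5}$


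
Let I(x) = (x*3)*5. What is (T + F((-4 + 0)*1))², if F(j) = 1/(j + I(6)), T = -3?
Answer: 66049/7396 ≈ 8.9304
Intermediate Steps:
I(x) = 15*x (I(x) = (3*x)*5 = 15*x)
F(j) = 1/(90 + j) (F(j) = 1/(j + 15*6) = 1/(j + 90) = 1/(90 + j))
(T + F((-4 + 0)*1))² = (-3 + 1/(90 + (-4 + 0)*1))² = (-3 + 1/(90 - 4*1))² = (-3 + 1/(90 - 4))² = (-3 + 1/86)² = (-257/86)² = 66049/7396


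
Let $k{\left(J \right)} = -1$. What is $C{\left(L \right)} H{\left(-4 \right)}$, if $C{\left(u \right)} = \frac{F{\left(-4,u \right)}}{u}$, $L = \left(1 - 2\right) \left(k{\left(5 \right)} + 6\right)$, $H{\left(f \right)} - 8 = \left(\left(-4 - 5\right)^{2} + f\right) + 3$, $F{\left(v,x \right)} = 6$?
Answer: $- \frac{528}{5} \approx -105.6$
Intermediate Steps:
$H{\left(f \right)} = 92 + f$ ($H{\left(f \right)} = 8 + \left(\left(\left(-4 - 5\right)^{2} + f\right) + 3\right) = 8 + \left(\left(\left(-9\right)^{2} + f\right) + 3\right) = 8 + \left(\left(81 + f\right) + 3\right) = 8 + \left(84 + f\right) = 92 + f$)
$L = -5$ ($L = \left(1 - 2\right) \left(-1 + 6\right) = \left(-1\right) 5 = -5$)
$C{\left(u \right)} = \frac{6}{u}$
$C{\left(L \right)} H{\left(-4 \right)} = \frac{6}{-5} \left(92 - 4\right) = 6 \left(- \frac{1}{5}\right) 88 = \left(- \frac{6}{5}\right) 88 = - \frac{528}{5}$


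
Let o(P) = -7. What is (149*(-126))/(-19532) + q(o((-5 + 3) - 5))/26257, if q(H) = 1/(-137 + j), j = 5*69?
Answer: 25633348619/26668289648 ≈ 0.96119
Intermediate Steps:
j = 345
q(H) = 1/208 (q(H) = 1/(-137 + 345) = 1/208)
(149*(-126))/(-19532) + q(o((-5 + 3) - 5))/26257 = (149*(-126))/(-19532) + (1/208)/26257 = -18774*(-1/19532) + (1/208)*(1/26257) = 9387/9766 + 1/5461456 = 25633348619/26668289648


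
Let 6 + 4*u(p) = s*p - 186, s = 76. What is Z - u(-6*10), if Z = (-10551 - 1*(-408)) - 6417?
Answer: -15372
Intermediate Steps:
u(p) = -48 + 19*p (u(p) = -3/2 + (76*p - 186)/4 = -3/2 + (-186 + 76*p)/4 = -3/2 + (-93/2 + 19*p) = -48 + 19*p)
Z = -16560 (Z = (-10551 + 408) - 6417 = -10143 - 6417 = -16560)
Z - u(-6*10) = -16560 - (-48 + 19*(-6*10)) = -16560 - (-48 + 19*(-60)) = -16560 - (-48 - 1140) = -16560 - 1*(-1188) = -16560 + 1188 = -15372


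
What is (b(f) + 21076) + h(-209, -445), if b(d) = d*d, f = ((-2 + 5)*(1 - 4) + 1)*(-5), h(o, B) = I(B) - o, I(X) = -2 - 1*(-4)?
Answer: 22887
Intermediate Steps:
I(X) = 2 (I(X) = -2 + 4 = 2)
h(o, B) = 2 - o
f = 40 (f = (3*(-3) + 1)*(-5) = (-9 + 1)*(-5) = -8*(-5) = 40)
b(d) = d**2
(b(f) + 21076) + h(-209, -445) = (40**2 + 21076) + (2 - 1*(-209)) = (1600 + 21076) + (2 + 209) = 22676 + 211 = 22887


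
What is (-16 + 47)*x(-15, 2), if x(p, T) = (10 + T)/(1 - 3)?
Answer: -186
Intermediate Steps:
x(p, T) = -5 - T/2 (x(p, T) = (10 + T)/(-2) = (10 + T)*(-1/2) = -5 - T/2)
(-16 + 47)*x(-15, 2) = (-16 + 47)*(-5 - 1/2*2) = 31*(-5 - 1) = 31*(-6) = -186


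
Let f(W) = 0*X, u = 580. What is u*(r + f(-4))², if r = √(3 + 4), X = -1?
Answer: 4060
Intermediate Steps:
r = √7 ≈ 2.6458
f(W) = 0 (f(W) = 0*(-1) = 0)
u*(r + f(-4))² = 580*(√7 + 0)² = 580*(√7)² = 580*7 = 4060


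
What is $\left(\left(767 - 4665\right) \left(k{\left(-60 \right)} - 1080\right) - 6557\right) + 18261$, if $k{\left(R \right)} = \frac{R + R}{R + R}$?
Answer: $4217646$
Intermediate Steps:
$k{\left(R \right)} = 1$ ($k{\left(R \right)} = \frac{2 R}{2 R} = 2 R \frac{1}{2 R} = 1$)
$\left(\left(767 - 4665\right) \left(k{\left(-60 \right)} - 1080\right) - 6557\right) + 18261 = \left(\left(767 - 4665\right) \left(1 - 1080\right) - 6557\right) + 18261 = \left(\left(-3898\right) \left(-1079\right) - 6557\right) + 18261 = \left(4205942 - 6557\right) + 18261 = 4199385 + 18261 = 4217646$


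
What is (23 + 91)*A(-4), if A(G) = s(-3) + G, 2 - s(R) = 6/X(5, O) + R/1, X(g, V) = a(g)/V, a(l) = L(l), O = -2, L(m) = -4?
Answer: -228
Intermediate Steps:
a(l) = -4
X(g, V) = -4/V
s(R) = -1 - R (s(R) = 2 - (6/((-4/(-2))) + R/1) = 2 - (6/((-4*(-1/2))) + R*1) = 2 - (6/2 + R) = 2 - (6*(1/2) + R) = 2 - (3 + R) = 2 + (-3 - R) = -1 - R)
A(G) = 2 + G (A(G) = (-1 - 1*(-3)) + G = (-1 + 3) + G = 2 + G)
(23 + 91)*A(-4) = (23 + 91)*(2 - 4) = 114*(-2) = -228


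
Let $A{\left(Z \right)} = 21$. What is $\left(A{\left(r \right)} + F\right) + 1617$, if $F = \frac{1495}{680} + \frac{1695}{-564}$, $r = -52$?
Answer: $\frac{10464939}{6392} \approx 1637.2$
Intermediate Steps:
$F = - \frac{5157}{6392}$ ($F = 1495 \cdot \frac{1}{680} + 1695 \left(- \frac{1}{564}\right) = \frac{299}{136} - \frac{565}{188} = - \frac{5157}{6392} \approx -0.80679$)
$\left(A{\left(r \right)} + F\right) + 1617 = \left(21 - \frac{5157}{6392}\right) + 1617 = \frac{129075}{6392} + 1617 = \frac{10464939}{6392}$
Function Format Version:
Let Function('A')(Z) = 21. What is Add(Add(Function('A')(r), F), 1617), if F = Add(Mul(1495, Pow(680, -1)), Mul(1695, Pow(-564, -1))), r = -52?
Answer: Rational(10464939, 6392) ≈ 1637.2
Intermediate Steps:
F = Rational(-5157, 6392) (F = Add(Mul(1495, Rational(1, 680)), Mul(1695, Rational(-1, 564))) = Add(Rational(299, 136), Rational(-565, 188)) = Rational(-5157, 6392) ≈ -0.80679)
Add(Add(Function('A')(r), F), 1617) = Add(Add(21, Rational(-5157, 6392)), 1617) = Add(Rational(129075, 6392), 1617) = Rational(10464939, 6392)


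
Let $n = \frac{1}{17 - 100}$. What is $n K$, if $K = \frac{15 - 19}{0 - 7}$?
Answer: $- \frac{4}{581} \approx -0.0068847$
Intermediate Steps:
$n = - \frac{1}{83}$ ($n = \frac{1}{17 - 100} = \frac{1}{-83} = - \frac{1}{83} \approx -0.012048$)
$K = \frac{4}{7}$ ($K = - \frac{4}{-7} = \left(-4\right) \left(- \frac{1}{7}\right) = \frac{4}{7} \approx 0.57143$)
$n K = \left(- \frac{1}{83}\right) \frac{4}{7} = - \frac{4}{581}$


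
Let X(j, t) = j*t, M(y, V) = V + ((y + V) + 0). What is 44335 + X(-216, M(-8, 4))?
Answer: 44335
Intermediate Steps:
M(y, V) = y + 2*V (M(y, V) = V + ((V + y) + 0) = V + (V + y) = y + 2*V)
44335 + X(-216, M(-8, 4)) = 44335 - 216*(-8 + 2*4) = 44335 - 216*(-8 + 8) = 44335 - 216*0 = 44335 + 0 = 44335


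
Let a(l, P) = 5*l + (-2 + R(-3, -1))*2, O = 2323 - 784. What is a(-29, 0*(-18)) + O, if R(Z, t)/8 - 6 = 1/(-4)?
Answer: 1482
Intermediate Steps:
R(Z, t) = 46 (R(Z, t) = 48 + 8*(1/(-4)) = 48 + 8*(1*(-¼)) = 48 + 8*(-¼) = 48 - 2 = 46)
O = 1539
a(l, P) = 88 + 5*l (a(l, P) = 5*l + (-2 + 46)*2 = 5*l + 44*2 = 5*l + 88 = 88 + 5*l)
a(-29, 0*(-18)) + O = (88 + 5*(-29)) + 1539 = (88 - 145) + 1539 = -57 + 1539 = 1482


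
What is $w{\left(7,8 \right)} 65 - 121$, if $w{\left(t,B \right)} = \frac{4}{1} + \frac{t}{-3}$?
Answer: $- \frac{38}{3} \approx -12.667$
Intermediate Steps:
$w{\left(t,B \right)} = 4 - \frac{t}{3}$ ($w{\left(t,B \right)} = 4 \cdot 1 + t \left(- \frac{1}{3}\right) = 4 - \frac{t}{3}$)
$w{\left(7,8 \right)} 65 - 121 = \left(4 - \frac{7}{3}\right) 65 - 121 = \frac{5}{3} \cdot 65 - 121 = \frac{325}{3} - 121 = - \frac{38}{3}$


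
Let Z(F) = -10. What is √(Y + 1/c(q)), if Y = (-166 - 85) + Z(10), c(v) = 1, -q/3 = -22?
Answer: 2*I*√65 ≈ 16.125*I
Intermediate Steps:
q = 66 (q = -3*(-22) = 66)
Y = -261 (Y = (-166 - 85) - 10 = -251 - 10 = -261)
√(Y + 1/c(q)) = √(-261 + 1/1) = √(-261 + 1) = √(-260) = 2*I*√65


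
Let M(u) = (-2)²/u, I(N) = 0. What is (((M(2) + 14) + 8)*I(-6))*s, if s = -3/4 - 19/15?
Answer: 0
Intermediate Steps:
s = -121/60 (s = -3*¼ - 19*1/15 = -¾ - 19/15 = -121/60 ≈ -2.0167)
M(u) = 4/u
(((M(2) + 14) + 8)*I(-6))*s = (((4/2 + 14) + 8)*0)*(-121/60) = (((4*(½) + 14) + 8)*0)*(-121/60) = (((2 + 14) + 8)*0)*(-121/60) = ((16 + 8)*0)*(-121/60) = (24*0)*(-121/60) = 0*(-121/60) = 0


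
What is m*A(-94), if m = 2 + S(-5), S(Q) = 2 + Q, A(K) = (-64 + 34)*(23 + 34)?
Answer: 1710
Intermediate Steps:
A(K) = -1710 (A(K) = -30*57 = -1710)
m = -1 (m = 2 + (2 - 5) = 2 - 3 = -1)
m*A(-94) = -1*(-1710) = 1710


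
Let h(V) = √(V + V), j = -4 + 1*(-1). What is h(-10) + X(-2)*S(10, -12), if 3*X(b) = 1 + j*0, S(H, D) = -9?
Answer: -3 + 2*I*√5 ≈ -3.0 + 4.4721*I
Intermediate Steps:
j = -5 (j = -4 - 1 = -5)
X(b) = ⅓ (X(b) = (1 - 5*0)/3 = (1 + 0)/3 = (⅓)*1 = ⅓)
h(V) = √2*√V (h(V) = √(2*V) = √2*√V)
h(-10) + X(-2)*S(10, -12) = √2*√(-10) + (⅓)*(-9) = √2*(I*√10) - 3 = 2*I*√5 - 3 = -3 + 2*I*√5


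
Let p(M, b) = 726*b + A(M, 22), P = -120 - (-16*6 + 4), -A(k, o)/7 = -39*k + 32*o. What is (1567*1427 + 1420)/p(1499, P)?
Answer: 319647/54853 ≈ 5.8273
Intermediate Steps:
A(k, o) = -224*o + 273*k (A(k, o) = -7*(-39*k + 32*o) = -224*o + 273*k)
P = -28 (P = -120 - (-96 + 4) = -120 - 1*(-92) = -120 + 92 = -28)
p(M, b) = -4928 + 273*M + 726*b (p(M, b) = 726*b + (-224*22 + 273*M) = 726*b + (-4928 + 273*M) = -4928 + 273*M + 726*b)
(1567*1427 + 1420)/p(1499, P) = (1567*1427 + 1420)/(-4928 + 273*1499 + 726*(-28)) = (2236109 + 1420)/(-4928 + 409227 - 20328) = 2237529/383971 = 2237529*(1/383971) = 319647/54853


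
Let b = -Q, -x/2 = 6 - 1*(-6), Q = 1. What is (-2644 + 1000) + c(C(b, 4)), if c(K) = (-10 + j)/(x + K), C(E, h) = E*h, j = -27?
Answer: -45995/28 ≈ -1642.7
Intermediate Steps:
x = -24 (x = -2*(6 - 1*(-6)) = -2*(6 + 6) = -2*12 = -24)
b = -1 (b = -1*1 = -1)
c(K) = -37/(-24 + K) (c(K) = (-10 - 27)/(-24 + K) = -37/(-24 + K))
(-2644 + 1000) + c(C(b, 4)) = (-2644 + 1000) - 37/(-24 - 1*4) = -1644 - 37/(-24 - 4) = -1644 - 37/(-28) = -1644 - 37*(-1/28) = -1644 + 37/28 = -45995/28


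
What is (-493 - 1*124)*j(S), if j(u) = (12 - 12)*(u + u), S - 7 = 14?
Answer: 0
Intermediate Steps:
S = 21 (S = 7 + 14 = 21)
j(u) = 0 (j(u) = 0*(2*u) = 0)
(-493 - 1*124)*j(S) = (-493 - 1*124)*0 = (-493 - 124)*0 = -617*0 = 0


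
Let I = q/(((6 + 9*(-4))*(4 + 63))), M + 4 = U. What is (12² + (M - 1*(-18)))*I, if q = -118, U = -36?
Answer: 7198/1005 ≈ 7.1622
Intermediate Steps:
M = -40 (M = -4 - 36 = -40)
I = 59/1005 (I = -118*1/((4 + 63)*(6 + 9*(-4))) = -118*1/(67*(6 - 36)) = -118/((-30*67)) = -118/(-2010) = -118*(-1/2010) = 59/1005 ≈ 0.058706)
(12² + (M - 1*(-18)))*I = (12² + (-40 - 1*(-18)))*(59/1005) = (144 + (-40 + 18))*(59/1005) = (144 - 22)*(59/1005) = 122*(59/1005) = 7198/1005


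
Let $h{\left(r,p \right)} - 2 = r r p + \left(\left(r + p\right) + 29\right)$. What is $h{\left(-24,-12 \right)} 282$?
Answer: $-1950594$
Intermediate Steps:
$h{\left(r,p \right)} = 31 + p + r + p r^{2}$ ($h{\left(r,p \right)} = 2 + \left(r r p + \left(\left(r + p\right) + 29\right)\right) = 2 + \left(r^{2} p + \left(\left(p + r\right) + 29\right)\right) = 2 + \left(p r^{2} + \left(29 + p + r\right)\right) = 2 + \left(29 + p + r + p r^{2}\right) = 31 + p + r + p r^{2}$)
$h{\left(-24,-12 \right)} 282 = \left(31 - 12 - 24 - 12 \left(-24\right)^{2}\right) 282 = \left(31 - 12 - 24 - 6912\right) 282 = \left(-6917\right) 282 = -1950594$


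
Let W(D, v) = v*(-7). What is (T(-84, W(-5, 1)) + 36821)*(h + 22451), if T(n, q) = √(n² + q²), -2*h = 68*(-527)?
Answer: 1486426949 + 282583*√145 ≈ 1.4898e+9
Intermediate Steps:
W(D, v) = -7*v
h = 17918 (h = -34*(-527) = -½*(-35836) = 17918)
(T(-84, W(-5, 1)) + 36821)*(h + 22451) = (√((-84)² + (-7*1)²) + 36821)*(17918 + 22451) = (√(7056 + (-7)²) + 36821)*40369 = (√(7056 + 49) + 36821)*40369 = (√7105 + 36821)*40369 = (7*√145 + 36821)*40369 = (36821 + 7*√145)*40369 = 1486426949 + 282583*√145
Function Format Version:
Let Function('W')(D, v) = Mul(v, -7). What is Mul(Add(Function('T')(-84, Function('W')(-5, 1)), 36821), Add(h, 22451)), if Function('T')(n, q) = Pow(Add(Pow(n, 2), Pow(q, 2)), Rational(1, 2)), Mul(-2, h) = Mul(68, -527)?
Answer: Add(1486426949, Mul(282583, Pow(145, Rational(1, 2)))) ≈ 1.4898e+9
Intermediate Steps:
Function('W')(D, v) = Mul(-7, v)
h = 17918 (h = Mul(Rational(-1, 2), Mul(68, -527)) = Mul(Rational(-1, 2), -35836) = 17918)
Mul(Add(Function('T')(-84, Function('W')(-5, 1)), 36821), Add(h, 22451)) = Mul(Add(Pow(Add(Pow(-84, 2), Pow(Mul(-7, 1), 2)), Rational(1, 2)), 36821), Add(17918, 22451)) = Mul(Add(Pow(Add(7056, Pow(-7, 2)), Rational(1, 2)), 36821), 40369) = Mul(Add(Pow(Add(7056, 49), Rational(1, 2)), 36821), 40369) = Mul(Add(Pow(7105, Rational(1, 2)), 36821), 40369) = Mul(Add(Mul(7, Pow(145, Rational(1, 2))), 36821), 40369) = Mul(Add(36821, Mul(7, Pow(145, Rational(1, 2)))), 40369) = Add(1486426949, Mul(282583, Pow(145, Rational(1, 2))))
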